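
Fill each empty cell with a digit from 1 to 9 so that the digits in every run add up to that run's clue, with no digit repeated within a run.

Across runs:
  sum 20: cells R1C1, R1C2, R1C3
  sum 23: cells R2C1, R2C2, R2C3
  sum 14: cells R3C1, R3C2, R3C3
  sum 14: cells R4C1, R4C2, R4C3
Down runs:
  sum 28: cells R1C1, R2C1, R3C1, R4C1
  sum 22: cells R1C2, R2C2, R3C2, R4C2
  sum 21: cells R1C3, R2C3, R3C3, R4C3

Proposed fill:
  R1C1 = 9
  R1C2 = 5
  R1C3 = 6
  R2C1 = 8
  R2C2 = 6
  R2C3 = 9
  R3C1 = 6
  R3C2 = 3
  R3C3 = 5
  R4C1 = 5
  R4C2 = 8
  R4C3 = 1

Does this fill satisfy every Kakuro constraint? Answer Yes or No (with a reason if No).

Yes

Across: 9+5+6=20; 8+6+9=23; 6+3+5=14; 5+8+1=14. Down: 9+8+6+5=28; 5+6+3+8=22; 6+9+5+1=21. No digit repeats within any run.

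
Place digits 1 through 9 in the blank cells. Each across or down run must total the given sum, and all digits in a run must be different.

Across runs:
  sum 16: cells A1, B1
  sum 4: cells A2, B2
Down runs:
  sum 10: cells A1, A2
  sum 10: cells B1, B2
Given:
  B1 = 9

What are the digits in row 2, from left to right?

16 in 2 cells must be {7,9}; 4 in 2 cells must be {1,3}.
A1 = 16 − 9 = 7 completes the 16 across.
A2 = 10 − 7 = 3 completes the 10 down.
B2 = 4 − 3 = 1 completes the 4 across.

3 1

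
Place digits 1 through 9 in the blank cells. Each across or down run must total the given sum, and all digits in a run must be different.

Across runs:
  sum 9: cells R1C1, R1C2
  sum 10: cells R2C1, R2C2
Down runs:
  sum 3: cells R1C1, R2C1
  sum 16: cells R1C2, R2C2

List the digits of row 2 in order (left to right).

1 9

3 in 2 cells must be {1,2}; 16 in 2 cells must be {7,9}.
The 9 across and the 16 down share only 7, so R1C2 = 7.
R2C2 = 16 − 7 = 9 completes the 16 down.
R1C1 = 9 − 7 = 2 completes the 9 across.
R2C1 = 10 − 9 = 1 completes the 10 across.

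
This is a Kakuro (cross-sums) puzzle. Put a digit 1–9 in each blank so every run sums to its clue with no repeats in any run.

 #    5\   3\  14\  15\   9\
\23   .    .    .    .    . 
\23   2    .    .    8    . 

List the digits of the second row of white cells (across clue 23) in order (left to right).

2 1 9 8 3

3 in 2 cells must be {1,2}.
R1C1 = 5 − 2 = 3 completes the 5 down.
R1C4 = 15 − 8 = 7 completes the 15 down.
R2C2 = 1: the only remaining digit allowed by both the 23 across and the 3 down.
R1C2 = 3 − 1 = 2 completes the 3 down.
Nothing is forced directly, so branch on R2C3, whose candidates are 5 or 9. If R2C3 = 5: then R1C3 would have to be in {5,6} for the 23 across but in {9} for the 14 down — contradiction. So R2C3 = 9.
R1C3 = 14 − 9 = 5 completes the 14 down.
R1C5 = 23 − 17 = 6 completes the 23 across.
R2C5 = 23 − 20 = 3 completes the 23 across.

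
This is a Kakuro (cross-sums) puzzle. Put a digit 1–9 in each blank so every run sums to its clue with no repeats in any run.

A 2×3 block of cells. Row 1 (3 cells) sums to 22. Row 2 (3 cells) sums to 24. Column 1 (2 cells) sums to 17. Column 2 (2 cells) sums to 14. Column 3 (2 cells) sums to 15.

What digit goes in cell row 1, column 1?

9

24 in 3 cells must be {7,8,9}; 17 in 2 cells must be {8,9}.
Nothing is forced directly, so branch on (1,1), whose candidates are 8 or 9. If (1,1) = 8: that forces (1,3) = 9, (2,1) = 9, (2,2) = 8, after which (2,3) would have to be in {7} for the 24 across but in {6} for the 15 down — contradiction. So (1,1) = 9.
(2,1) = 17 − 9 = 8 completes the 17 down.
Given what's placed, (2,2) must be 9 to fit the 24 across and 14 down.
(2,3) = 24 − 17 = 7 completes the 24 across.
(1,2) = 14 − 9 = 5 completes the 14 down.
(1,3) = 22 − 14 = 8 completes the 22 across.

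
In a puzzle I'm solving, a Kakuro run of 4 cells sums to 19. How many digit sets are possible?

4 distinct digits from 1–9 sum between 10 and 30.

11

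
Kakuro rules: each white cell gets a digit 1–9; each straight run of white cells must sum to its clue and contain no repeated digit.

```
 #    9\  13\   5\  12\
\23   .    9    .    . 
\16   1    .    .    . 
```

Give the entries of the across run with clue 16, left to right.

R1C1 = 9 − 1 = 8 completes the 9 down.
R2C2 = 13 − 9 = 4 completes the 13 down.
No cell is forced outright now. R2C3 can only be 2 or 3 (the digits allowed by both its 16 across and its 5 down). If R2C3 = 2: then R1C3 would have to be in {1,2,4,5} for the 23 across but in {3} for the 5 down — contradiction. So R2C3 = 3.
R1C3 = 5 − 3 = 2 completes the 5 down.
R1C4 = 23 − 19 = 4 completes the 23 across.
R2C4 = 16 − 8 = 8 completes the 16 across.

1, 4, 3, 8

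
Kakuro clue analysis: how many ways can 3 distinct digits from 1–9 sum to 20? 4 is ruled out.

3

3 distinct digits from 1–9 sum between 6 and 24.
Dropping sets that contain 4.
Enumerating: {3,8,9}, {5,6,9}, {5,7,8}.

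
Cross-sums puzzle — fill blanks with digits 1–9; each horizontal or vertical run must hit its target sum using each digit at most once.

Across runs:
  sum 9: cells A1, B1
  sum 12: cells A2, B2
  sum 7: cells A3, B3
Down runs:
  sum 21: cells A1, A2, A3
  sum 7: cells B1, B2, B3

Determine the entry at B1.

7 in 3 cells must be {1,2,4}.
The 12 across and the 7 down share only 4, so B2 = 4.
A2 = 12 − 4 = 8 completes the 12 across.
Nothing is forced directly, so branch on B1, whose candidates are 1 or 2. If B1 = 1: then A1 would have to be in {8} for the 9 across but in {4,6,7,9} for the 21 down — contradiction. So B1 = 2.
A1 = 9 − 2 = 7 completes the 9 across.
A3 = 21 − 15 = 6 completes the 21 down.
B3 = 7 − 6 = 1 completes the 7 across.

2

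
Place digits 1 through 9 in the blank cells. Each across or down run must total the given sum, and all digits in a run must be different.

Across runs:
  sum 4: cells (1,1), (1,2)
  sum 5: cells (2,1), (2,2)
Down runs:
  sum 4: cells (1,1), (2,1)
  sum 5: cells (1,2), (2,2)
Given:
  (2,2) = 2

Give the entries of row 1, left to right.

1, 3

4 in 2 cells must be {1,3}.
(1,2) = 5 − 2 = 3 completes the 5 down.
(2,1) = 5 − 2 = 3 completes the 5 across.
(1,1) = 4 − 3 = 1 completes the 4 across.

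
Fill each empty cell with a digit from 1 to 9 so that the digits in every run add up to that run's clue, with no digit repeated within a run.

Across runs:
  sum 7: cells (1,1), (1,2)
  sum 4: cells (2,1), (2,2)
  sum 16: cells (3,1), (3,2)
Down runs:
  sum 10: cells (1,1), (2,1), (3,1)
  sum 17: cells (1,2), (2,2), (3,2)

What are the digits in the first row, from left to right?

2 5

4 in 2 cells must be {1,3}; 16 in 2 cells must be {7,9}.
The 16 across and the 10 down share only 7, so (3,1) = 7.
(3,2) = 16 − 7 = 9 completes the 16 across.
Given what's placed, (2,1) must be 1 to fit the 4 across and 10 down.
(2,2) = 4 − 1 = 3 completes the 4 across.
(1,1) = 10 − 8 = 2 completes the 10 down.
(1,2) = 7 − 2 = 5 completes the 7 across.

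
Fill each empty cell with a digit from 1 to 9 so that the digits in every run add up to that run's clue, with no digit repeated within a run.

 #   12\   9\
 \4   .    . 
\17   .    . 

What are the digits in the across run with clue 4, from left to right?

3 1

4 in 2 cells must be {1,3}; 17 in 2 cells must be {8,9}.
The 4 across and the 12 down share only 3, so R1C1 = 3.
R1C2 = 4 − 3 = 1 completes the 4 across.
R2C1 = 12 − 3 = 9 completes the 12 down.
R2C2 = 17 − 9 = 8 completes the 17 across.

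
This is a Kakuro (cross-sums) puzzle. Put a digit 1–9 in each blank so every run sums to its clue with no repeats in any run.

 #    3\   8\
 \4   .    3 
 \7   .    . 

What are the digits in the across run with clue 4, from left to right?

4 in 2 cells must be {1,3}; 3 in 2 cells must be {1,2}.
R1C1 = 4 − 3 = 1 completes the 4 across.
R2C1 = 3 − 1 = 2 completes the 3 down.
R2C2 = 7 − 2 = 5 completes the 7 across.

1, 3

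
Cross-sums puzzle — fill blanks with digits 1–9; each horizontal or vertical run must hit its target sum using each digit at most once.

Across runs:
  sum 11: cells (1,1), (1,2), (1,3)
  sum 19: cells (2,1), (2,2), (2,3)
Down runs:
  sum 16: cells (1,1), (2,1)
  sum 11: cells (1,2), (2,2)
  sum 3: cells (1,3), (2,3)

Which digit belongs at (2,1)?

16 in 2 cells must be {7,9}; 3 in 2 cells must be {1,2}.
The 11 across and the 16 down share only 7, so (1,1) = 7.
Given what's placed, (1,2) must be 3 to fit the 11 across and 11 down.
(1,3) = 11 − 10 = 1 completes the 11 across.
(2,1) = 16 − 7 = 9 completes the 16 down.
(2,2) = 11 − 3 = 8 completes the 11 down.
(2,3) = 19 − 17 = 2 completes the 19 across.

9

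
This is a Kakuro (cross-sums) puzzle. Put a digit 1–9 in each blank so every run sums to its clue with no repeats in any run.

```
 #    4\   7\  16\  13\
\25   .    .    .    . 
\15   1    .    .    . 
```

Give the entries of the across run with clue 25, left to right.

3, 5, 9, 8

4 in 2 cells must be {1,3}; 16 in 2 cells must be {7,9}.
R1C1 = 4 − 1 = 3 completes the 4 down.
Nothing is forced directly, so branch on R1C2, whose candidates are 5 or 6. If R1C2 = 6: then R2C2 would have to be in {2,3,4,5,6,7,8,9} for the 15 across but in {1} for the 7 down — contradiction. So R1C2 = 5.
R1C3 = 9: the only remaining digit allowed by both the 25 across and the 16 down.
R1C4 = 25 − 17 = 8 completes the 25 across.
R2C2 = 7 − 5 = 2 completes the 7 down.
R2C3 = 16 − 9 = 7 completes the 16 down.
R2C4 = 15 − 10 = 5 completes the 15 across.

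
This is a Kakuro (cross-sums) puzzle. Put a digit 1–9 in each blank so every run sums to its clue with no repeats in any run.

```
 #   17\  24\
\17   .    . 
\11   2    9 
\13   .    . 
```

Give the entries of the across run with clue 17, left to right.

9 8

17 in 2 cells must be {8,9}; 24 in 3 cells must be {7,8,9}.
R1C2 = 8: the only remaining digit allowed by both the 17 across and the 24 down.
R3C2 = 24 − 17 = 7 completes the 24 down.
R1C1 = 17 − 8 = 9 completes the 17 across.
R3C1 = 13 − 7 = 6 completes the 13 across.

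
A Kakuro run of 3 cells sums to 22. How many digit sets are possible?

3 distinct digits from 1–9 sum between 6 and 24.
Enumerating: {5,8,9}, {6,7,9}.

2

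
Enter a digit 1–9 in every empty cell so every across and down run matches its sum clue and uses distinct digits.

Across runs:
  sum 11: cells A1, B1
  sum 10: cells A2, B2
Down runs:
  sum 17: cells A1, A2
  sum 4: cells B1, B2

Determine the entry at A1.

8

17 in 2 cells must be {8,9}; 4 in 2 cells must be {1,3}.
The 11 across and the 4 down share only 3, so B1 = 3.
B2 = 4 − 3 = 1 completes the 4 down.
A1 = 11 − 3 = 8 completes the 11 across.
A2 = 10 − 1 = 9 completes the 10 across.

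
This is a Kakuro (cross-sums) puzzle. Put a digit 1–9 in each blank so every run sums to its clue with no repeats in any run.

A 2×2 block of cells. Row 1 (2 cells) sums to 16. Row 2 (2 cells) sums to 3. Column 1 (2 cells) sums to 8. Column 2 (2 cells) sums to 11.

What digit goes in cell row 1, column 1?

7

16 in 2 cells must be {7,9}; 3 in 2 cells must be {1,2}.
The 16 across and the 8 down share only 7, so (1,1) = 7.
(1,2) = 16 − 7 = 9 completes the 16 across.
(2,1) = 8 − 7 = 1 completes the 8 down.
(2,2) = 3 − 1 = 2 completes the 3 across.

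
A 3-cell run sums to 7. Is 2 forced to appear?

Yes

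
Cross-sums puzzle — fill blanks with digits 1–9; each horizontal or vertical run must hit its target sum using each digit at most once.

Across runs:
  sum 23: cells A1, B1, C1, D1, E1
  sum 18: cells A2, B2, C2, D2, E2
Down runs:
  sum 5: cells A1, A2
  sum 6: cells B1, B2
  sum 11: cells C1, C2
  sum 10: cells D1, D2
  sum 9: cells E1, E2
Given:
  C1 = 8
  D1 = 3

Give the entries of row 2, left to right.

1 5 3 7 2

C2 = 11 − 8 = 3 completes the 11 down.
D2 = 10 − 3 = 7 completes the 10 down.
Nothing is forced directly, so branch on A2, whose candidates are 1 or 2. If A2 = 2: then A1 would have to be in {1,2,4,5,6,7,9} for the 23 across but in {3} for the 5 down — contradiction. So A2 = 1.
A1 = 5 − 1 = 4 completes the 5 down.
No cell is forced outright now. B2 can only be 2 or 5 (the digits allowed by both its 18 across and its 6 down). If B2 = 2: then B1 would have to be in {1,2,6,7} for the 23 across but in {4} for the 6 down — contradiction. So B2 = 5.
B1 = 6 − 5 = 1 completes the 6 down.
E1 = 23 − 16 = 7 completes the 23 across.
E2 = 18 − 16 = 2 completes the 18 across.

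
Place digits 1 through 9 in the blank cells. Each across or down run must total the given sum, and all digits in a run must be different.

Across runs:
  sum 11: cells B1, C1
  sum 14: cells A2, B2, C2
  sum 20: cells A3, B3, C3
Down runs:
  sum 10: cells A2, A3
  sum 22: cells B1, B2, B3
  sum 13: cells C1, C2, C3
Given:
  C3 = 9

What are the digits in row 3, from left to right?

C1 = 3: the only remaining digit allowed by both the 11 across and the 13 down.
C2 = 13 − 12 = 1 completes the 13 down.
B1 = 11 − 3 = 8 completes the 11 across.
Given what's placed, B3 must be 5 to fit the 20 across and 22 down.
B2 = 22 − 13 = 9 completes the 22 down.
A3 = 20 − 14 = 6 completes the 20 across.
A2 = 14 − 10 = 4 completes the 14 across.

6, 5, 9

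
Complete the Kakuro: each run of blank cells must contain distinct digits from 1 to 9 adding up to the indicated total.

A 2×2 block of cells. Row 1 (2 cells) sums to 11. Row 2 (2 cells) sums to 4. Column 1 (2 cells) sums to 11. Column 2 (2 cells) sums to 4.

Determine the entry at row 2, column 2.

1

4 in 2 cells must be {1,3}.
The 11 across and the 4 down share only 3, so (1,2) = 3.
The 4 across and the 11 down share only 3, so (2,1) = 3.
(2,2) = 4 − 3 = 1 completes the 4 across.
(1,1) = 11 − 3 = 8 completes the 11 across.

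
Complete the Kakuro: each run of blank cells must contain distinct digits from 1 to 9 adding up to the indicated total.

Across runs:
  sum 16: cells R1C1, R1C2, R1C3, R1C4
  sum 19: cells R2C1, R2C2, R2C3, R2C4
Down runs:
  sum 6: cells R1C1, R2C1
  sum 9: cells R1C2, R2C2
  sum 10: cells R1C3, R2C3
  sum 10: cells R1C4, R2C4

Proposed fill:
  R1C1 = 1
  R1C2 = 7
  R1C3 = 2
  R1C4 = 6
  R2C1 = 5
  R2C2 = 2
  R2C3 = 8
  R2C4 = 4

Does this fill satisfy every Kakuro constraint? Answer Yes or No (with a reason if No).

Across: 1+7+2+6=16; 5+2+8+4=19. Down: 1+5=6; 7+2=9; 2+8=10; 6+4=10. No digit repeats within any run.

Yes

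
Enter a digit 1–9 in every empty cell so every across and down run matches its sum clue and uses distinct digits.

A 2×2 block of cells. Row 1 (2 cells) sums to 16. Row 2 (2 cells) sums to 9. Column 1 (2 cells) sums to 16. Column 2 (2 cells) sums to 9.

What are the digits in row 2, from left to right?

16 in 2 cells must be {7,9}.
The 16 across and the 9 down share only 7, so (1,2) = 7.
The 9 across and the 16 down share only 7, so (2,1) = 7.
(2,2) = 9 − 7 = 2 completes the 9 across.
(1,1) = 16 − 7 = 9 completes the 16 across.

7 2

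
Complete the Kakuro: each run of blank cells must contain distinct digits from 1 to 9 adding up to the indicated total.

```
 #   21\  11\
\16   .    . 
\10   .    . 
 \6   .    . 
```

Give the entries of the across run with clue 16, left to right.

16 in 2 cells must be {7,9}.
The 16 across and the 11 down share only 7, so R1C2 = 7.
Given what's placed, R3C2 must be 1 to fit the 6 across and 11 down.
R1C1 = 16 − 7 = 9 completes the 16 across.
R2C2 = 11 − 8 = 3 completes the 11 down.
R3C1 = 6 − 1 = 5 completes the 6 across.
R2C1 = 10 − 3 = 7 completes the 10 across.

9, 7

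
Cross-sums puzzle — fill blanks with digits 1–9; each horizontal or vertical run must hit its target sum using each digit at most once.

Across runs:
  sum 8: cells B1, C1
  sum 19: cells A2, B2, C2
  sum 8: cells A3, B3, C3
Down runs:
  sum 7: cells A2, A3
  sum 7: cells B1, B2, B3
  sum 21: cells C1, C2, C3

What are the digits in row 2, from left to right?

6, 4, 9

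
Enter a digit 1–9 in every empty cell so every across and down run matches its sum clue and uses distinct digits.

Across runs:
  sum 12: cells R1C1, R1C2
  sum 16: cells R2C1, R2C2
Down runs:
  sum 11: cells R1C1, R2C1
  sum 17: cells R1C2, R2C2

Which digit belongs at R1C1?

4

16 in 2 cells must be {7,9}; 17 in 2 cells must be {8,9}.
The 16 across and the 17 down share only 9, so R2C2 = 9.
R1C2 = 17 − 9 = 8 completes the 17 down.
R2C1 = 16 − 9 = 7 completes the 16 across.
R1C1 = 12 − 8 = 4 completes the 12 across.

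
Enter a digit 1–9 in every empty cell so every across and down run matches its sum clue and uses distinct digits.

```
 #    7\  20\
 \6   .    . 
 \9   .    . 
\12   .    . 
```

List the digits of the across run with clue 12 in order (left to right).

4 8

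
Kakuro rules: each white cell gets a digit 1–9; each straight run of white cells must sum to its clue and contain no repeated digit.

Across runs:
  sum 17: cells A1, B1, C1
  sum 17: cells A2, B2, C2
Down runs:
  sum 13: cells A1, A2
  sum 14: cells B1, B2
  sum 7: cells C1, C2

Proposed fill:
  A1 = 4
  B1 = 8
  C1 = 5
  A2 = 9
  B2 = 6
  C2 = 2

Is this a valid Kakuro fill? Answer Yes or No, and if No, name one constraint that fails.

Across: 4+8+5=17; 9+6+2=17. Down: 4+9=13; 8+6=14; 5+2=7. No digit repeats within any run.

Yes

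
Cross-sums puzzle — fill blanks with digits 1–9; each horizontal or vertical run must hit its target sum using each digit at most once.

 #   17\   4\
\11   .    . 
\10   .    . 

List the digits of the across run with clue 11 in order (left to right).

8 3

17 in 2 cells must be {8,9}; 4 in 2 cells must be {1,3}.
The 11 across and the 4 down share only 3, so R1C2 = 3.
R2C2 = 4 − 3 = 1 completes the 4 down.
R1C1 = 11 − 3 = 8 completes the 11 across.
R2C1 = 10 − 1 = 9 completes the 10 across.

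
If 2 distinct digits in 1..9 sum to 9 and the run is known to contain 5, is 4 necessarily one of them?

The only way to make 9 from 2 distinct digits under that restriction is {4,5}, which contains 4.

Yes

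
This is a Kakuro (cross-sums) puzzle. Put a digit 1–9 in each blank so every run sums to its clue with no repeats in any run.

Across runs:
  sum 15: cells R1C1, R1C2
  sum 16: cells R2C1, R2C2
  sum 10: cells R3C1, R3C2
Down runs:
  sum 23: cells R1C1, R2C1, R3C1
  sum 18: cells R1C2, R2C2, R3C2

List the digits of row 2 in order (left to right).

16 in 2 cells must be {7,9}; 23 in 3 cells must be {6,8,9}.
The 16 across and the 23 down share only 9, so R2C1 = 9.
R2C2 = 16 − 9 = 7 completes the 16 across.
Nothing is forced directly, so branch on R1C1, whose candidates are 6 or 8. If R1C1 = 8: then R1C2 would have to be in {7} for the 15 across but in {2,3,5,6,8,9} for the 18 down — contradiction. So R1C1 = 6.
R1C2 = 15 − 6 = 9 completes the 15 across.
R3C1 = 23 − 15 = 8 completes the 23 down.
R3C2 = 10 − 8 = 2 completes the 10 across.

9 7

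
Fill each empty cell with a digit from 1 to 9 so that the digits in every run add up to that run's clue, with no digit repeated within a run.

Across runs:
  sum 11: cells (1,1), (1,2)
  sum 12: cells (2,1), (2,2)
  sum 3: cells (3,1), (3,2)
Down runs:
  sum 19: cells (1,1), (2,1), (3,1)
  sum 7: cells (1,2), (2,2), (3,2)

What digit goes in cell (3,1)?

3 in 2 cells must be {1,2}; 7 in 3 cells must be {1,2,4}.
The 12 across and the 7 down share only 4, so (2,2) = 4.
The 3 across and the 19 down share only 2, so (3,1) = 2.
(3,2) = 3 − 2 = 1 completes the 3 across.
(1,2) = 7 − 5 = 2 completes the 7 down.
(2,1) = 12 − 4 = 8 completes the 12 across.
(1,1) = 11 − 2 = 9 completes the 11 across.

2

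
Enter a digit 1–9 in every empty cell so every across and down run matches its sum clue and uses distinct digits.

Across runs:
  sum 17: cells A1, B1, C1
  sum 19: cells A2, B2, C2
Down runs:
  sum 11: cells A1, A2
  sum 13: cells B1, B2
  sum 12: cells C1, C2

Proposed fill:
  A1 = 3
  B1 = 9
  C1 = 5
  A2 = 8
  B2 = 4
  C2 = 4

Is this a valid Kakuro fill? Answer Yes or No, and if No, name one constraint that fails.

No — the across run A2–C2 sums to 16, not 19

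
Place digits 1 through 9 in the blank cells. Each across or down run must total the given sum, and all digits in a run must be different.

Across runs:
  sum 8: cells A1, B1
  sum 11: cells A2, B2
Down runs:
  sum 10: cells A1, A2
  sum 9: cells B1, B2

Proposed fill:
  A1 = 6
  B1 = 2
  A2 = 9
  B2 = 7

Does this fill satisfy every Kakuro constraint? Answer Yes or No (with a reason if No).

No — the across run A2–B2 sums to 16, not 11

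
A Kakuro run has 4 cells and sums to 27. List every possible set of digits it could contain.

{3,7,8,9}; {4,6,8,9}; {5,6,7,9}

4 distinct digits from 1–9 sum between 10 and 30.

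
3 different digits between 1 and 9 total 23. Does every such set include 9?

The only way to make 23 from 3 distinct digits is {6,8,9}, which contains 9.

Yes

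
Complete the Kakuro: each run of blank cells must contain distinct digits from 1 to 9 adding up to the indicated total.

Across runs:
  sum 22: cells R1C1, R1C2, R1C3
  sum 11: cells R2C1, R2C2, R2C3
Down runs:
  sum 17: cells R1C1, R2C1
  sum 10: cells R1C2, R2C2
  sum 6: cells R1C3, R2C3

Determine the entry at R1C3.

5

17 in 2 cells must be {8,9}.
The 22 across and the 6 down share only 5, so R1C3 = 5.
The 11 across and the 17 down share only 8, so R2C1 = 8.
R2C3 = 6 − 5 = 1 completes the 6 down.
R1C1 = 17 − 8 = 9 completes the 17 down.
R1C2 = 22 − 14 = 8 completes the 22 across.
R2C2 = 11 − 9 = 2 completes the 11 across.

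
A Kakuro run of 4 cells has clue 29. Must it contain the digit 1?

No

The only way to make 29 from 4 distinct digits is {5,7,8,9}, which does not contain 1.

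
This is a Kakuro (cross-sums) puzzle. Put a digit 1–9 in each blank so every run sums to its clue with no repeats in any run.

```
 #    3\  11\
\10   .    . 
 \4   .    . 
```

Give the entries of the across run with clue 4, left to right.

1, 3

4 in 2 cells must be {1,3}; 3 in 2 cells must be {1,2}.
The 4 across and the 3 down share only 1, so R2C1 = 1.
R2C2 = 4 − 1 = 3 completes the 4 across.
R1C1 = 3 − 1 = 2 completes the 3 down.
R1C2 = 10 − 2 = 8 completes the 10 across.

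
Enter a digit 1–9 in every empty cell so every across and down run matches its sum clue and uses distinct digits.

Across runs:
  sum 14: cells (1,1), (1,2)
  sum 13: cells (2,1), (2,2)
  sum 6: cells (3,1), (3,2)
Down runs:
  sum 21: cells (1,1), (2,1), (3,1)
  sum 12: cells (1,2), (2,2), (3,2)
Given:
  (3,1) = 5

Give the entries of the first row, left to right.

9 5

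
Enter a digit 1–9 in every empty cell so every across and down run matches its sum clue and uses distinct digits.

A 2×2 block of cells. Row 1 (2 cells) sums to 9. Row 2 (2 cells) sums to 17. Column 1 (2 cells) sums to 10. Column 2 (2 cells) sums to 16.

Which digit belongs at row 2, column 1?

17 in 2 cells must be {8,9}; 16 in 2 cells must be {7,9}.
The 9 across and the 16 down share only 7, so (1,2) = 7.
(2,2) = 16 − 7 = 9 completes the 16 down.
(1,1) = 9 − 7 = 2 completes the 9 across.
(2,1) = 17 − 9 = 8 completes the 17 across.

8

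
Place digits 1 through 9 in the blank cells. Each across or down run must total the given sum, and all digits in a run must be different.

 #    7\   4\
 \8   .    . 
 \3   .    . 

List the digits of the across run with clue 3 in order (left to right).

3 in 2 cells must be {1,2}; 4 in 2 cells must be {1,3}.
The 3 across and the 4 down share only 1, so R2C2 = 1.
R1C2 = 4 − 1 = 3 completes the 4 down.
R2C1 = 3 − 1 = 2 completes the 3 across.
R1C1 = 8 − 3 = 5 completes the 8 across.

2 1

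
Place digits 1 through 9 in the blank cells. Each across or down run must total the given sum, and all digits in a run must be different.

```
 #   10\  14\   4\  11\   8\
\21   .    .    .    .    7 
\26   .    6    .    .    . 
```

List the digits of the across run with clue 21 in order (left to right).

3 8 1 2 7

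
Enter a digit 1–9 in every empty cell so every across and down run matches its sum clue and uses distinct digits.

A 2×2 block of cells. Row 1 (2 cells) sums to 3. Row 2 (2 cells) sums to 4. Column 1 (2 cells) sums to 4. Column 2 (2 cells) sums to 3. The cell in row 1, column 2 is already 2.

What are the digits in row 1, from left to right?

1 2

3 in 2 cells must be {1,2}; 4 in 2 cells must be {1,3}.
(1,1) = 3 − 2 = 1 completes the 3 across.
(2,1) = 4 − 1 = 3 completes the 4 down.
(2,2) = 4 − 3 = 1 completes the 4 across.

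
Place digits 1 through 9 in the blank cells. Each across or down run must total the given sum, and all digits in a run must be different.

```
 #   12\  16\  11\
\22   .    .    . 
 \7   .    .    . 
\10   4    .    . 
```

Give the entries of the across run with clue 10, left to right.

7 in 3 cells must be {1,2,4}.
Nothing is forced directly, so branch on R3C2, whose candidates are 1 or 5. If R3C2 = 1: then R2C2 would have to be in {1,2,4} for the 7 across but in {6,7,8,9} for the 16 down — contradiction. So R3C2 = 5.
R3C3 = 10 − 9 = 1 completes the 10 across.

4 5 1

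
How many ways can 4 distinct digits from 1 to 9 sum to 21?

4 distinct digits from 1–9 sum between 10 and 30.

11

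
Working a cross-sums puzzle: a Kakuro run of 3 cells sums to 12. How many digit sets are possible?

7

3 distinct digits from 1–9 sum between 6 and 24.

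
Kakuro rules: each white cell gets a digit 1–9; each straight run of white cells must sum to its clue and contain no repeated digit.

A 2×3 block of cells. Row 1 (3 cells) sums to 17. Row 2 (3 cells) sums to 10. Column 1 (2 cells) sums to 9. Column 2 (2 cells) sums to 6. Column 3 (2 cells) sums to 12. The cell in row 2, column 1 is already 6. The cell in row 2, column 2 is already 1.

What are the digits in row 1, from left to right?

3, 5, 9

(1,1) = 9 − 6 = 3 completes the 9 down.
(1,2) = 6 − 1 = 5 completes the 6 down.
(1,3) = 17 − 8 = 9 completes the 17 across.
(2,3) = 10 − 7 = 3 completes the 10 across.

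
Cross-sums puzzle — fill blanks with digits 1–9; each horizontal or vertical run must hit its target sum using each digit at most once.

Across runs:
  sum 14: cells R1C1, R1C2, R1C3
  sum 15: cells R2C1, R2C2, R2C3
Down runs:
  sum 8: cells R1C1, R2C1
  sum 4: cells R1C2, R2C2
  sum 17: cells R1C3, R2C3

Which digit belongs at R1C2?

3

4 in 2 cells must be {1,3}; 17 in 2 cells must be {8,9}.
Nothing is forced directly, so branch on R1C3, whose candidates are 8 or 9. If R1C3 = 8: that forces R1C2 = 1, R2C2 = 3, after which R2C3 would have to be in {4,5,7,8} for the 15 across but in {9} for the 17 down — contradiction. So R1C3 = 9.
R2C3 = 17 − 9 = 8 completes the 17 down.
Nothing is forced directly, so branch on R1C2, whose candidates are 1 or 3. If R1C2 = 1: then R1C1 would have to be in {4} for the 14 across but in {1,2,3,5,6,7} for the 8 down — contradiction. So R1C2 = 3.
R1C1 = 14 − 12 = 2 completes the 14 across.
R2C1 = 8 − 2 = 6 completes the 8 down.
R2C2 = 15 − 14 = 1 completes the 15 across.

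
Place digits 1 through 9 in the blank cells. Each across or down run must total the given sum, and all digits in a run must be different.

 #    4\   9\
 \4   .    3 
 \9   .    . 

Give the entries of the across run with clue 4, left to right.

4 in 2 cells must be {1,3}.
R1C1 = 4 − 3 = 1 completes the 4 across.
R2C1 = 4 − 1 = 3 completes the 4 down.
R2C2 = 9 − 3 = 6 completes the 9 across.

1, 3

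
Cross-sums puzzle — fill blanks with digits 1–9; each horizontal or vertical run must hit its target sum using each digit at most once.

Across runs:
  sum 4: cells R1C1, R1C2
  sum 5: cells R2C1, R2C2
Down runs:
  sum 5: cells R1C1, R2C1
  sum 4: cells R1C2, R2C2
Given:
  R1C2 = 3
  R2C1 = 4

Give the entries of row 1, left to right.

4 in 2 cells must be {1,3}.
R1C1 = 4 − 3 = 1 completes the 4 across.
R2C2 = 5 − 4 = 1 completes the 5 across.

1 3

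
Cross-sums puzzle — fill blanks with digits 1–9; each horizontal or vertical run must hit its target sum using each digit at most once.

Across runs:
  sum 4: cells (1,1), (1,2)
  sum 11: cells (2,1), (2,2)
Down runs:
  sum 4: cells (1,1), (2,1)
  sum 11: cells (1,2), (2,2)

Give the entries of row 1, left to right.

4 in 2 cells must be {1,3}.
The 4 across and the 11 down share only 3, so (1,2) = 3.
The 11 across and the 4 down share only 3, so (2,1) = 3.
(2,2) = 11 − 3 = 8 completes the 11 across.
(1,1) = 4 − 3 = 1 completes the 4 across.

1 3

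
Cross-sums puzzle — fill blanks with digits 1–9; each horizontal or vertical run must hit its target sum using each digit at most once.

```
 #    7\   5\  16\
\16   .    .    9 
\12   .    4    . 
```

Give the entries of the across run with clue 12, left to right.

16 in 2 cells must be {7,9}.
R1C2 = 5 − 4 = 1 completes the 5 down.
R2C3 = 16 − 9 = 7 completes the 16 down.
R1C1 = 16 − 10 = 6 completes the 16 across.
R2C1 = 12 − 11 = 1 completes the 12 across.

1 4 7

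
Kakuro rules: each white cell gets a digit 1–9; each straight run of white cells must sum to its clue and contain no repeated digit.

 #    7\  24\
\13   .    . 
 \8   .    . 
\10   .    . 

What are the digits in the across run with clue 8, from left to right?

7 in 3 cells must be {1,2,4}; 24 in 3 cells must be {7,8,9}.
The 13 across and the 7 down share only 4, so R1C1 = 4.
R1C2 = 13 − 4 = 9 completes the 13 across.
Given what's placed, R2C2 must be 7 to fit the 8 across and 24 down.
R3C2 = 24 − 16 = 8 completes the 24 down.
R2C1 = 8 − 7 = 1 completes the 8 across.
R3C1 = 10 − 8 = 2 completes the 10 across.

1, 7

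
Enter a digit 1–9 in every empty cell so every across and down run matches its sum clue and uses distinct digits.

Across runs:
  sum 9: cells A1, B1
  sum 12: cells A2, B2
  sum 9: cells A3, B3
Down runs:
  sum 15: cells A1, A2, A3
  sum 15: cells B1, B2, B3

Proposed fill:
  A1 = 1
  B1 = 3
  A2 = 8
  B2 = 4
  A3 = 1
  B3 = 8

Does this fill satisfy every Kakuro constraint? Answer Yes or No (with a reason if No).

No — the down run A1–A3 sums to 10, not 15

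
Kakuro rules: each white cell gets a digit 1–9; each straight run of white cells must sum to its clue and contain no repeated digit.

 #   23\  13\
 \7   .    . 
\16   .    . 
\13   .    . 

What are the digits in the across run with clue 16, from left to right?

16 in 2 cells must be {7,9}; 23 in 3 cells must be {6,8,9}.
The 7 across and the 23 down share only 6, so R1C1 = 6.
R1C2 = 7 − 6 = 1 completes the 7 across.
Given what's placed, R2C1 must be 9 to fit the 16 across and 23 down.
R2C2 = 16 − 9 = 7 completes the 16 across.
R3C1 = 23 − 15 = 8 completes the 23 down.
R3C2 = 13 − 8 = 5 completes the 13 across.

9 7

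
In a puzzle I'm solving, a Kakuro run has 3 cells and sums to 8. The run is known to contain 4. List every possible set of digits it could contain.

3 distinct digits from 1–9 sum between 6 and 24.
Keeping only sets containing 4.
Only one set works: {1,3,4}.

{1,3,4}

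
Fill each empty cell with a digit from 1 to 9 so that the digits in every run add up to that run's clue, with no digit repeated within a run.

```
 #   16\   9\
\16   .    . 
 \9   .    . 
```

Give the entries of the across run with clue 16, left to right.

16 in 2 cells must be {7,9}.
The 16 across and the 9 down share only 7, so R1C2 = 7.
The 9 across and the 16 down share only 7, so R2C1 = 7.
R2C2 = 9 − 7 = 2 completes the 9 across.
R1C1 = 16 − 7 = 9 completes the 16 across.

9 7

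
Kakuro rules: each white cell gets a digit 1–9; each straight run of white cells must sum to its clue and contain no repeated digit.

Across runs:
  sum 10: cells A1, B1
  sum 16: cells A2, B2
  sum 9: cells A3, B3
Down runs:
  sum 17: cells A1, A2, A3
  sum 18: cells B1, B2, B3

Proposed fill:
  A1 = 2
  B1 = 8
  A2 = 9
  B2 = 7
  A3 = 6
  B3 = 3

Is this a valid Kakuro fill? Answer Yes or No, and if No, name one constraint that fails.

Yes

Across: 2+8=10; 9+7=16; 6+3=9. Down: 2+9+6=17; 8+7+3=18. No digit repeats within any run.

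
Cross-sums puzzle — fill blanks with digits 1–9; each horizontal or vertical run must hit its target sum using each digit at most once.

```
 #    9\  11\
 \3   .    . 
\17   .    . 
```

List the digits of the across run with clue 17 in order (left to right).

3 in 2 cells must be {1,2}; 17 in 2 cells must be {8,9}.
The 3 across and the 11 down share only 2, so R1C2 = 2.
The 17 across and the 9 down share only 8, so R2C1 = 8.
R2C2 = 17 − 8 = 9 completes the 17 across.
R1C1 = 3 − 2 = 1 completes the 3 across.

8 9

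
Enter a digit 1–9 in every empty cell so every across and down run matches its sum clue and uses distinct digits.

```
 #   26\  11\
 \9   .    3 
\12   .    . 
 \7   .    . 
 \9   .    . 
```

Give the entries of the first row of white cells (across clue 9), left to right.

11 in 4 cells must be {1,2,3,5}.
R1C1 = 9 − 3 = 6 completes the 9 across.
R2C2 = 5: the only remaining digit allowed by both the 12 across and the 11 down.
R2C1 = 12 − 5 = 7 completes the 12 across.
No cell is forced outright now. R3C1 can only be 4 or 5 (the digits allowed by both its 7 across and its 26 down). If R3C1 = 4: then R3C2 would have to be in {3} for the 7 across but in {1,2} for the 11 down — contradiction. So R3C1 = 5.
R3C2 = 7 − 5 = 2 completes the 7 across.
R4C1 = 26 − 18 = 8 completes the 26 down.
R4C2 = 9 − 8 = 1 completes the 9 across.

6, 3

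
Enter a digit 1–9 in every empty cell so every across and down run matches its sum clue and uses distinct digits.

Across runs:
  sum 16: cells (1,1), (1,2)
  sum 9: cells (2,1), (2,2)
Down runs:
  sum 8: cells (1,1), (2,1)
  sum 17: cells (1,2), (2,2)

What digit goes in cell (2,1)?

1

16 in 2 cells must be {7,9}; 17 in 2 cells must be {8,9}.
The 16 across and the 8 down share only 7, so (1,1) = 7.
(1,2) = 16 − 7 = 9 completes the 16 across.
(2,1) = 8 − 7 = 1 completes the 8 down.
(2,2) = 9 − 1 = 8 completes the 9 across.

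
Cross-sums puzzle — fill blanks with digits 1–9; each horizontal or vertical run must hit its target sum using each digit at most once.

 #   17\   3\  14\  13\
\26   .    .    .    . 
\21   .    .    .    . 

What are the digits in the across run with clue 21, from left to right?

17 in 2 cells must be {8,9}; 3 in 2 cells must be {1,2}.
Only 2 fits R1C2 under both its across sum 26 and down sum 3.
R2C2 = 3 − 2 = 1 completes the 3 down.
Nothing is forced directly, so branch on R1C1, whose candidates are 8 or 9. If R1C1 = 9: that forces R1C3 = 8, R1C4 = 7, R2C1 = 8, after which R2C3 would have to be in {3,5,7,9} for the 21 across but in {6} for the 14 down — contradiction. So R1C1 = 8.
R1C3 = 9: the only remaining digit allowed by both the 26 across and the 14 down.
R1C4 = 26 − 19 = 7 completes the 26 across.
R2C1 = 17 − 8 = 9 completes the 17 down.
R2C3 = 14 − 9 = 5 completes the 14 down.
R2C4 = 21 − 15 = 6 completes the 21 across.

9, 1, 5, 6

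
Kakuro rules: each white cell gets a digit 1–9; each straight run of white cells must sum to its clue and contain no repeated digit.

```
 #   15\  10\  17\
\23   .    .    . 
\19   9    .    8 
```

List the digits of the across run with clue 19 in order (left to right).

9 2 8

23 in 3 cells must be {6,8,9}; 17 in 2 cells must be {8,9}.
R1C1 = 15 − 9 = 6 completes the 15 down.
R1C3 = 17 − 8 = 9 completes the 17 down.
R2C2 = 19 − 17 = 2 completes the 19 across.
R1C2 = 23 − 15 = 8 completes the 23 across.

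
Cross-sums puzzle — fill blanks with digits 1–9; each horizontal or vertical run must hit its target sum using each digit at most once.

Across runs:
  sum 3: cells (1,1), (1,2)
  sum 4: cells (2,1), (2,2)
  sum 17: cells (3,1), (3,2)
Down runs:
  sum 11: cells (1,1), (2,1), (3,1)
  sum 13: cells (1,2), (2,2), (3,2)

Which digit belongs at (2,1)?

1

3 in 2 cells must be {1,2}; 4 in 2 cells must be {1,3}; 17 in 2 cells must be {8,9}.
The 17 across and the 11 down share only 8, so (3,1) = 8.
(3,2) = 17 − 8 = 9 completes the 17 across.
Given what's placed, (1,2) must be 1 to fit the 3 across and 13 down.
(2,1) = 1: the only remaining digit allowed by both the 4 across and the 11 down.
(2,2) = 4 − 1 = 3 completes the 4 across.
(1,1) = 3 − 1 = 2 completes the 3 across.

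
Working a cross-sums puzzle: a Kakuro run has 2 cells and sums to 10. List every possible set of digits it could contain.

{1,9}; {2,8}; {3,7}; {4,6}

2 distinct digits from 1–9 sum between 3 and 17.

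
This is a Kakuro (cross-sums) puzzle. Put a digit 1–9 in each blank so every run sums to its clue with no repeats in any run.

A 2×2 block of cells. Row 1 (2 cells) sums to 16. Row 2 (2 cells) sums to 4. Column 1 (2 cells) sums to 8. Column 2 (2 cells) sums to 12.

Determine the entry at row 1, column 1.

7

16 in 2 cells must be {7,9}; 4 in 2 cells must be {1,3}.
The 16 across and the 8 down share only 7, so (1,1) = 7.
(1,2) = 16 − 7 = 9 completes the 16 across.
(2,1) = 8 − 7 = 1 completes the 8 down.
(2,2) = 4 − 1 = 3 completes the 4 across.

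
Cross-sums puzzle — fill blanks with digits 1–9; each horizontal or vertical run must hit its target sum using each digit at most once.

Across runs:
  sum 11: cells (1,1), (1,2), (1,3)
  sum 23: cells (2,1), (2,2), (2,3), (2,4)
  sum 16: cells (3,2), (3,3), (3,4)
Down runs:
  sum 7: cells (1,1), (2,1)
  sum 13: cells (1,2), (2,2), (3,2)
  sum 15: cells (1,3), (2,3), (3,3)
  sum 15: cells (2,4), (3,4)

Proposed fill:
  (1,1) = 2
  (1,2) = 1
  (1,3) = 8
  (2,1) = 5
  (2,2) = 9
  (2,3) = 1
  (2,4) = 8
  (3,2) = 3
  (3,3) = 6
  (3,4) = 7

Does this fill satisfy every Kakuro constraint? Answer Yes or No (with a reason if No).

Across: 2+1+8=11; 5+9+1+8=23; 3+6+7=16. Down: 2+5=7; 1+9+3=13; 8+1+6=15; 8+7=15. No digit repeats within any run.

Yes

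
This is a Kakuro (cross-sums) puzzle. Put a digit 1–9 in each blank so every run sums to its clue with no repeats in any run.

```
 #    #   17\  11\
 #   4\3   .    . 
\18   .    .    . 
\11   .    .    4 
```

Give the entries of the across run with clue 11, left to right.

1 6 4

3 in 2 cells must be {1,2}; 4 in 2 cells must be {1,3}.
Given what's placed, R3C1 must be 1 to fit the 11 across and 4 down.
R3C2 = 11 − 5 = 6 completes the 11 across.
Given what's placed, R1C2 must be 2 to fit the 3 across and 17 down.
R1C3 = 3 − 2 = 1 completes the 3 across.
R2C1 = 4 − 1 = 3 completes the 4 down.
R2C2 = 17 − 8 = 9 completes the 17 down.
R2C3 = 18 − 12 = 6 completes the 18 across.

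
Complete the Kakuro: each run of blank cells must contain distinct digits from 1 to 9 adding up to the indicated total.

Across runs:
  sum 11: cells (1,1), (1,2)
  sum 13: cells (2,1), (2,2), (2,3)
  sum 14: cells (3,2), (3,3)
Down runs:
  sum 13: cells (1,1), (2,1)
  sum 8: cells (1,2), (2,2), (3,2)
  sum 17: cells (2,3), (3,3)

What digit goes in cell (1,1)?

17 in 2 cells must be {8,9}.
The 14 across and the 8 down share only 5, so (3,2) = 5.
(3,3) = 14 − 5 = 9 completes the 14 across.
(1,2) = 2: the only remaining digit allowed by both the 11 across and the 8 down.
(2,2) = 8 − 7 = 1 completes the 8 down.
(2,3) = 17 − 9 = 8 completes the 17 down.
(1,1) = 11 − 2 = 9 completes the 11 across.
(2,1) = 13 − 9 = 4 completes the 13 across.

9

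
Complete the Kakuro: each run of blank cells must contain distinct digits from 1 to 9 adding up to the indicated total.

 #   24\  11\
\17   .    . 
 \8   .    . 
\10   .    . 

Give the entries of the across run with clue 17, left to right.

17 in 2 cells must be {8,9}; 24 in 3 cells must be {7,8,9}.
The 17 across and the 11 down share only 8, so R1C2 = 8.
The 8 across and the 24 down share only 7, so R2C1 = 7.
R2C2 = 8 − 7 = 1 completes the 8 across.
R3C2 = 11 − 9 = 2 completes the 11 down.
R1C1 = 17 − 8 = 9 completes the 17 across.
R3C1 = 10 − 2 = 8 completes the 10 across.

9, 8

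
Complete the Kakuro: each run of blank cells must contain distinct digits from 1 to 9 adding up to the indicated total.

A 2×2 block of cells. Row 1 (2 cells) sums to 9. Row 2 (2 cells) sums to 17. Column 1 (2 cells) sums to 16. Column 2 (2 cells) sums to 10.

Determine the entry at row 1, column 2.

2

17 in 2 cells must be {8,9}; 16 in 2 cells must be {7,9}.
The 9 across and the 16 down share only 7, so (1,1) = 7.
(1,2) = 9 − 7 = 2 completes the 9 across.
(2,1) = 16 − 7 = 9 completes the 16 down.
(2,2) = 17 − 9 = 8 completes the 17 across.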